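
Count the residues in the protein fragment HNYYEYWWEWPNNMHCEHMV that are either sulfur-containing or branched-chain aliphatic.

4

Sulfur-containing: C, M. Branched-chain aliphatic: I, L, V.
Sulfur-containing residues here: M14, C16, M19 (3).
Branched-chain aliphatic residues here: V20 (1).
The two groups share no amino acid, so total = 3 + 1 = 4.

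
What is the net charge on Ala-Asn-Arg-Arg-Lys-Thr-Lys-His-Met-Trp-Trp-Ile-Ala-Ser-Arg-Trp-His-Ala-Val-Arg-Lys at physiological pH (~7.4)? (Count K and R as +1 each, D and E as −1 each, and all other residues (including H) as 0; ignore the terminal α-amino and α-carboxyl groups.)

Positive (K, R): Arg3, Arg4, Lys5, Lys7, Arg15, Arg20, Lys21 → +7.
Negative (D, E): none → −0.
Net charge = (+7) + (−0) = +7.

+7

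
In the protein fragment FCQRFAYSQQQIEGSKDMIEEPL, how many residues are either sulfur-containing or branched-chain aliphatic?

Sulfur-containing: C, M. Branched-chain aliphatic: I, L, V.
Sulfur-containing residues here: C2, M18 (2).
Branched-chain aliphatic residues here: I12, I19, L23 (3).
The two groups share no amino acid, so total = 2 + 3 = 5.

5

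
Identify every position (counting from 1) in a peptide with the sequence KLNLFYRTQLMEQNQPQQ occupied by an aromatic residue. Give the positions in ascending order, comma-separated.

5, 6

F, W, and Y each carry an aromatic ring on the side chain.
Matching residues: F5, Y6.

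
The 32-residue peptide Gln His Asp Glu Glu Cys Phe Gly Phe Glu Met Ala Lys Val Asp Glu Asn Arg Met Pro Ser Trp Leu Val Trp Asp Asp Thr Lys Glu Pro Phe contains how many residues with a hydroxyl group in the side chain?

Serine (S), threonine (T), and tyrosine (Y) each carry a hydroxyl group on the side chain.
Matching residues: Ser21, Thr28.

2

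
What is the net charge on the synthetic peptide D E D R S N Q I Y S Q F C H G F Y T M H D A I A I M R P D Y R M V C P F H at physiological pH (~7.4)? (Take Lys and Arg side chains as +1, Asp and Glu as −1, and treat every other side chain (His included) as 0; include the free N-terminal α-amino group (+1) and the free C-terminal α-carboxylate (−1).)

Positive (K, R): R4, R27, R31 → +3.
Negative (D, E): D1, E2, D3, D21, D29 → −5.
The N-terminus (+1) and C-terminus (−1) cancel.
Net charge = (+3) + (−5) = −2.

-2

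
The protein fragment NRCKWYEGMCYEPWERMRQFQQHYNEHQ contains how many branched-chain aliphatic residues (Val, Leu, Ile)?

None of the 28 residues belong to this group.

0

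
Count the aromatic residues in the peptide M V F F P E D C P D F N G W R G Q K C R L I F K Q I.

Phenylalanine (F), tryptophan (W), and tyrosine (Y) have aromatic ring side chains.
Matching residues: F3, F4, F11, W14, F23.

5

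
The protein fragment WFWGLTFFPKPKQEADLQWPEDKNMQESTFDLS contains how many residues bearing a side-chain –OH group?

The –OH-bearing residues are Ser, Thr (aliphatic alcohols), and Tyr (phenol).
Matching residues: T6, S28, T29, S33.

4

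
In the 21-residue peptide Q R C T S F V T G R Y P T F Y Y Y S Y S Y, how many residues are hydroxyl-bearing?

The –OH-bearing residues are Ser, Thr (aliphatic alcohols), and Tyr (phenol).
Matching residues: T4, S5, T8, Y11, T13, Y15, Y16, Y17, S18, Y19, S20, Y21.

12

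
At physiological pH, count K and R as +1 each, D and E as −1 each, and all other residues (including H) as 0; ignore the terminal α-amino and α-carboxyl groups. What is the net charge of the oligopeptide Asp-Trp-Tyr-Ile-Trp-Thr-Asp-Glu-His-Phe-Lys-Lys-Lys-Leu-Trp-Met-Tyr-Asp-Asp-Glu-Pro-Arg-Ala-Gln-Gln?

Positive (K, R): Lys11, Lys12, Lys13, Arg22 → +4.
Negative (D, E): Asp1, Asp7, Glu8, Asp18, Asp19, Glu20 → −6.
Net charge = (+4) + (−6) = −2.

-2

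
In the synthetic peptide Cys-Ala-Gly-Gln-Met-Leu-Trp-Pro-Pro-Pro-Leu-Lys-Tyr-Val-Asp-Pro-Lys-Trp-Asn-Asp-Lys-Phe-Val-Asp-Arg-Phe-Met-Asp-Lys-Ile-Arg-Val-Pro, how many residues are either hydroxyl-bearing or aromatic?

5

Hydroxyl-bearing: S, T, Y. Aromatic: F, W, Y.
Hydroxyl-bearing residues here: Tyr13 (1).
Aromatic residues here: Trp7, Tyr13, Trp18, Phe22, Phe26 (5).
Y is in both groups, so the 1 Y residue must not be double-counted.
Total = 1 + 5 − 1 = 5.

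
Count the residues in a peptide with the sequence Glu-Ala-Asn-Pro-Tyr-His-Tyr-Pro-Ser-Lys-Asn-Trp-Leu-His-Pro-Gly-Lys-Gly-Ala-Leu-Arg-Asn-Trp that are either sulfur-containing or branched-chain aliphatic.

Sulfur-containing: C, M. Branched-chain aliphatic: I, L, V.
Sulfur-containing residues here: none (0).
Branched-chain aliphatic residues here: Leu13, Leu20 (2).
The two groups share no amino acid, so total = 0 + 2 = 2.

2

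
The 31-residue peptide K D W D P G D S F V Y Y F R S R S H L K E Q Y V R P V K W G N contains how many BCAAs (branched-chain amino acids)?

4

The BCAAs are Val, Leu, and Ile — aliphatic side chains with a branch point.
Matching residues: V10, L19, V24, V27.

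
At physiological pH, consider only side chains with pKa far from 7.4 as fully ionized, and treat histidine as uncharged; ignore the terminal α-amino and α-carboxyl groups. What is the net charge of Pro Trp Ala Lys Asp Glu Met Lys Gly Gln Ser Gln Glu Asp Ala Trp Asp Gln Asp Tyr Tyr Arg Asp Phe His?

At pH ~7.4 the Lys and Arg side chains are protonated (+1), the Asp and Glu side chains are deprotonated (−1), and with His taken as neutral all other side chains carry no charge.
Positive (K, R): Lys4, Lys8, Arg22 → +3.
Negative (D, E): Asp5, Glu6, Glu13, Asp14, Asp17, Asp19, Asp23 → −7.
Net charge = (+3) + (−7) = −4.

-4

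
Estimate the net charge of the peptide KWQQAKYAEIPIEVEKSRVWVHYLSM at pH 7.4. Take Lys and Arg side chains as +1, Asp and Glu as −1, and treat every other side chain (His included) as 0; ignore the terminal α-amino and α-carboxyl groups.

Positive (K, R): K1, K6, K16, R18 → +4.
Negative (D, E): E9, E13, E15 → −3.
Net charge = (+4) + (−3) = +1.

+1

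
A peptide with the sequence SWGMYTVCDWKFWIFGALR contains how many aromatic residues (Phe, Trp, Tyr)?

Matching residues: W2, Y5, W10, F12, W13, F15.

6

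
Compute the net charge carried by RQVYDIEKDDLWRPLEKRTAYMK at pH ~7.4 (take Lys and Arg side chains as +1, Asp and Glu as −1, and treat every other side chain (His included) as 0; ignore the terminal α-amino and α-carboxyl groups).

+1

Positive (K, R): R1, K8, R13, K17, R18, K23 → +6.
Negative (D, E): D5, E7, D9, D10, E16 → −5.
Net charge = (+6) + (−5) = +1.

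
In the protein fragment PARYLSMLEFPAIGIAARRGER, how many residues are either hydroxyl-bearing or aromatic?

3

Hydroxyl-bearing: S, T, Y. Aromatic: F, W, Y.
Hydroxyl-bearing residues here: Y4, S6 (2).
Aromatic residues here: Y4, F10 (2).
Y is in both groups, so the 1 Y residue must not be double-counted.
Total = 2 + 2 − 1 = 3.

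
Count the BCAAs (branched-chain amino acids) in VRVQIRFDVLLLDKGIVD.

V, L, and I make up the branched-chain aliphatic group.
Matching residues: V1, V3, I5, V9, L10, L11, L12, I16, V17.

9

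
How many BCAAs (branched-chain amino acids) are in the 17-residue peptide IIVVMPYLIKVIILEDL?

11

The BCAAs are Val, Leu, and Ile — aliphatic side chains with a branch point.
Matching residues: I1, I2, V3, V4, L8, I9, V11, I12, I13, L14, L17.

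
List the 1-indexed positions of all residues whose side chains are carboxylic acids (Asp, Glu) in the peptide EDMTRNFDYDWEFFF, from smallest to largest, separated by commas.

1, 2, 8, 10, 12

Matching residues: E1, D2, D8, D10, E12.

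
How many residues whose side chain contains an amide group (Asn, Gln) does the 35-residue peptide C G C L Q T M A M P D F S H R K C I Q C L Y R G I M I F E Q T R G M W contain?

3

Matching residues: Q5, Q19, Q30.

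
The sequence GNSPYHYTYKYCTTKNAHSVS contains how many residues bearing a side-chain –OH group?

10

The –OH-bearing residues are Ser, Thr (aliphatic alcohols), and Tyr (phenol).
Matching residues: S3, Y5, Y7, T8, Y9, Y11, T13, T14, S19, S21.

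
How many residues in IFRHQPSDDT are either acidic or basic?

4

Acidic: D, E. Basic: H, K, R.
Acidic residues here: D8, D9 (2).
Basic residues here: R3, H4 (2).
The two groups share no amino acid, so total = 2 + 2 = 4.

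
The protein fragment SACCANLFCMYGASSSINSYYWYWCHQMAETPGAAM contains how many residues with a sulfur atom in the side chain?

7

The sulfur-bearing residues are cysteine (–SH) and methionine (–S–CH₃).
Matching residues: C3, C4, C9, M10, C25, M28, M36.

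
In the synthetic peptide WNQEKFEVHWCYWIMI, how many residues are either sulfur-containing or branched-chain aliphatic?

Sulfur-containing: C, M. Branched-chain aliphatic: I, L, V.
Sulfur-containing residues here: C11, M15 (2).
Branched-chain aliphatic residues here: V8, I14, I16 (3).
The two groups share no amino acid, so total = 2 + 3 = 5.

5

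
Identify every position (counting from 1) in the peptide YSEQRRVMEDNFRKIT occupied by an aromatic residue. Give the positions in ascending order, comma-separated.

1, 12

The aromatic amino acids are Phe (F, benzyl), Trp (W, indole), and Tyr (Y, phenol).
Matching residues: Y1, F12.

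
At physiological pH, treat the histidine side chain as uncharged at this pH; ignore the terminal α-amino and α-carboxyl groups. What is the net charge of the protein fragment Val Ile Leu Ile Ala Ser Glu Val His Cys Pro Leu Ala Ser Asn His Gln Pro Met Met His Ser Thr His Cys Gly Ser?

-1

At pH ~7.4 the Lys and Arg side chains are protonated (+1), the Asp and Glu side chains are deprotonated (−1), and with His taken as neutral all other side chains carry no charge.
Positive (K, R): none → +0.
Negative (D, E): Glu7 → −1.
Net charge = (+0) + (−1) = −1.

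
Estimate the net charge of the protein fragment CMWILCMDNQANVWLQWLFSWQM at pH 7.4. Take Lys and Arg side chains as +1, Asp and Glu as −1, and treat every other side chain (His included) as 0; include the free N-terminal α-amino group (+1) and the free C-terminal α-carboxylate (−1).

-1

Positive (K, R): none → +0.
Negative (D, E): D8 → −1.
The N-terminus (+1) and C-terminus (−1) cancel.
Net charge = (+0) + (−1) = −1.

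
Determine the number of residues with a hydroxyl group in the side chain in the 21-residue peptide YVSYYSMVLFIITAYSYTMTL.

S, T, and Y are the three residues with a side-chain hydroxyl.
Matching residues: Y1, S3, Y4, Y5, S6, T13, Y15, S16, Y17, T18, T20.

11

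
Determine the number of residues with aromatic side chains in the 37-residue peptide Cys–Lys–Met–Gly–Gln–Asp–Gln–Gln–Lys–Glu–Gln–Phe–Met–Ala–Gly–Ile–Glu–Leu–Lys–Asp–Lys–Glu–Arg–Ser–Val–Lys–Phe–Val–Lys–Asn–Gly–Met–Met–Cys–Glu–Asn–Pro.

2

Phenylalanine (F), tryptophan (W), and tyrosine (Y) have aromatic ring side chains.
Matching residues: Phe12, Phe27.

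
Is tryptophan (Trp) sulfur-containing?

No

Only Cys (C) and Met (M) have a sulfur atom in the side chain.
Tryptophan is not in this group.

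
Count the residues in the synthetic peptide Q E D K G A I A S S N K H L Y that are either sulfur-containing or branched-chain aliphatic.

2

Sulfur-containing: C, M. Branched-chain aliphatic: I, L, V.
Sulfur-containing residues here: none (0).
Branched-chain aliphatic residues here: I7, L14 (2).
The two groups share no amino acid, so total = 0 + 2 = 2.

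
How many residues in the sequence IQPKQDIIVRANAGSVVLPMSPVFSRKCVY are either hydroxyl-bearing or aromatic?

5

Hydroxyl-bearing: S, T, Y. Aromatic: F, W, Y.
Hydroxyl-bearing residues here: S15, S21, S25, Y30 (4).
Aromatic residues here: F24, Y30 (2).
Y is in both groups, so the 1 Y residue must not be double-counted.
Total = 4 + 2 − 1 = 5.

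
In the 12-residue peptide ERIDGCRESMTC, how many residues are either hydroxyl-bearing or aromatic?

2

Hydroxyl-bearing: S, T, Y. Aromatic: F, W, Y.
Hydroxyl-bearing residues here: S9, T11 (2).
Aromatic residues here: none (0).
(Y belongs to both groups, but none appear in this sequence.) Total = 2 + 0 = 2.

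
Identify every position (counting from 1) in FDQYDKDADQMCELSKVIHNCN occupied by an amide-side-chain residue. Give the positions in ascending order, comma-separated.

3, 10, 20, 22

The amide-side-chain residues are Asn (N) and Gln (Q).
Matching residues: Q3, Q10, N20, N22.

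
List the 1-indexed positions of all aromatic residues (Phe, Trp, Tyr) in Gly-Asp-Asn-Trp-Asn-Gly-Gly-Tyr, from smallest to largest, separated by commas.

4, 8

Matching residues: Trp4, Tyr8.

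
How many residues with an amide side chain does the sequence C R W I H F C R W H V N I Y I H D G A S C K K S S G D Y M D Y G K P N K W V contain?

2

The amide-side-chain residues are Asn (N) and Gln (Q).
Matching residues: N12, N35.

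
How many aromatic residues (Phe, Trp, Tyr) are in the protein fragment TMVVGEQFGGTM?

Matching residues: F8.

1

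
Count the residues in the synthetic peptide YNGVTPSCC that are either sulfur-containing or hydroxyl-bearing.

Sulfur-containing: C, M. Hydroxyl-bearing: S, T, Y.
Sulfur-containing residues here: C8, C9 (2).
Hydroxyl-bearing residues here: Y1, T5, S7 (3).
The two groups share no amino acid, so total = 2 + 3 = 5.

5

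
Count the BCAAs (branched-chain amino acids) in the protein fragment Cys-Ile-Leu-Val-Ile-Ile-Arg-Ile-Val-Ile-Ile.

V, L, and I make up the branched-chain aliphatic group.
Matching residues: Ile2, Leu3, Val4, Ile5, Ile6, Ile8, Val9, Ile10, Ile11.

9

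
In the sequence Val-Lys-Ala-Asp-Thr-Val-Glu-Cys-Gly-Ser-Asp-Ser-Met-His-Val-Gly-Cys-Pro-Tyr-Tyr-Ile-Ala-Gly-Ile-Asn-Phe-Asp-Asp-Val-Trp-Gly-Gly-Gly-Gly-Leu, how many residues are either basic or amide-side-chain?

3

Basic: H, K, R. Amide-side-chain: N, Q.
Basic residues here: Lys2, His14 (2).
Amide-side-chain residues here: Asn25 (1).
The two groups share no amino acid, so total = 2 + 1 = 3.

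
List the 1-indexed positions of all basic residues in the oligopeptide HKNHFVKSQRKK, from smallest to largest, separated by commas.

The basic amino acids are Lys (K), Arg (R), and His (H).
Matching residues: H1, K2, H4, K7, R10, K11, K12.

1, 2, 4, 7, 10, 11, 12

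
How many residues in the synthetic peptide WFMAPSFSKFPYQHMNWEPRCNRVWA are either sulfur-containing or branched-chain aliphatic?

4

Sulfur-containing: C, M. Branched-chain aliphatic: I, L, V.
Sulfur-containing residues here: M3, M15, C21 (3).
Branched-chain aliphatic residues here: V24 (1).
The two groups share no amino acid, so total = 3 + 1 = 4.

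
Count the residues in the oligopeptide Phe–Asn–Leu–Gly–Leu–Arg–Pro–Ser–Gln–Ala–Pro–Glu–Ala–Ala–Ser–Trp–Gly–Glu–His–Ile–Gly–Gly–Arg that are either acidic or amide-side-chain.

4

Acidic: D, E. Amide-side-chain: N, Q.
Acidic residues here: Glu12, Glu18 (2).
Amide-side-chain residues here: Asn2, Gln9 (2).
The two groups share no amino acid, so total = 2 + 2 = 4.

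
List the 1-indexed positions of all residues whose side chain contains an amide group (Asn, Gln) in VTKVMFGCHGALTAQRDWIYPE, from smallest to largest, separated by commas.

Matching residues: Q15.

15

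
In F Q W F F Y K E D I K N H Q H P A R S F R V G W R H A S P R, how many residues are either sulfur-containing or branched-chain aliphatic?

Sulfur-containing: C, M. Branched-chain aliphatic: I, L, V.
Sulfur-containing residues here: none (0).
Branched-chain aliphatic residues here: I10, V22 (2).
The two groups share no amino acid, so total = 0 + 2 = 2.

2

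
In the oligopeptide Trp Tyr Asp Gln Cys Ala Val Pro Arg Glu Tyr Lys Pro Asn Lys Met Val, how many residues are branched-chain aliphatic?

V, L, and I make up the branched-chain aliphatic group.
Matching residues: Val7, Val17.

2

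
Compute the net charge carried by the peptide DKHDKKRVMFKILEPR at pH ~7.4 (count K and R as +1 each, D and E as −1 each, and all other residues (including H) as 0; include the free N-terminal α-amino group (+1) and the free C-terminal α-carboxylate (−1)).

Positive (K, R): K2, K5, K6, R7, K11, R16 → +6.
Negative (D, E): D1, D4, E14 → −3.
The N-terminus (+1) and C-terminus (−1) cancel.
Net charge = (+6) + (−3) = +3.

+3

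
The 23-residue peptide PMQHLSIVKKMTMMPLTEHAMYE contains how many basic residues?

The basic amino acids are Lys (K), Arg (R), and His (H).
Matching residues: H4, K9, K10, H19.

4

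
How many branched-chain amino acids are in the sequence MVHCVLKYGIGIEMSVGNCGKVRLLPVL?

11

The BCAAs are Val, Leu, and Ile — aliphatic side chains with a branch point.
Matching residues: V2, V5, L6, I10, I12, V16, V22, L24, L25, V27, L28.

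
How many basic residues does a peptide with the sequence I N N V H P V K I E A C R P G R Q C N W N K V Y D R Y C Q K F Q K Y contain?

8

The basic amino acids are Lys (K), Arg (R), and His (H).
Matching residues: H5, K8, R13, R16, K22, R26, K30, K33.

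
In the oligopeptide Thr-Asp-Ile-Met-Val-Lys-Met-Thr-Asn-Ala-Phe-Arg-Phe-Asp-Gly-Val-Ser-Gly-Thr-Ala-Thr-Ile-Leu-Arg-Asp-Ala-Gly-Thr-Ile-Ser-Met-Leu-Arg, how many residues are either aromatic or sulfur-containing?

Aromatic: F, W, Y. Sulfur-containing: C, M.
Aromatic residues here: Phe11, Phe13 (2).
Sulfur-containing residues here: Met4, Met7, Met31 (3).
The two groups share no amino acid, so total = 2 + 3 = 5.

5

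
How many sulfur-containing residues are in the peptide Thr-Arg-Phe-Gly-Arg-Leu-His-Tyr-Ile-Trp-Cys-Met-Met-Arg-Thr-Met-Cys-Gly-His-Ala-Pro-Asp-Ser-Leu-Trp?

5

The sulfur-bearing residues are cysteine (–SH) and methionine (–S–CH₃).
Matching residues: Cys11, Met12, Met13, Met16, Cys17.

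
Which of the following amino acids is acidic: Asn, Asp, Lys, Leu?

Aspartate (D) and glutamate (E) have carboxylic-acid side chains and are the acidic amino acids.
Of the listed options, only Asp belongs to this group.

Asp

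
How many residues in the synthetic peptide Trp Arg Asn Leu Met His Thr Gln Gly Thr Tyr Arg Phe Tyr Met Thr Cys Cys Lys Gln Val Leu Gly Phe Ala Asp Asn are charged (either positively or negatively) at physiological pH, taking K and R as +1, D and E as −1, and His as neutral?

Charged side chains at pH ~7.4: K, R (positive); D, E (negative).
Matching residues: Arg2, Arg12, Lys19, Asp26.

4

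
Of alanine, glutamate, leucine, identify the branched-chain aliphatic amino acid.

leucine

V, L, and I make up the branched-chain aliphatic group.
Of the listed options, only leucine belongs to this group.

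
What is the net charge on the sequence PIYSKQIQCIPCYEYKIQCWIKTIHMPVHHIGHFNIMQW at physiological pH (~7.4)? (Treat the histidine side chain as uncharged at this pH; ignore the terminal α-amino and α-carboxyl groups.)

Near pH 7.4, K and R contribute +1 each, D and E contribute −1 each, and every other side chain (His included, as stated) is uncharged.
Positive (K, R): K5, K16, K22 → +3.
Negative (D, E): E14 → −1.
Net charge = (+3) + (−1) = +2.

+2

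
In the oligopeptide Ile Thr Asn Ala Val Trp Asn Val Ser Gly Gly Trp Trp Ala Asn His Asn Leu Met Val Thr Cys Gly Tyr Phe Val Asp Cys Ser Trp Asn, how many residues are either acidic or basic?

Acidic: D, E. Basic: H, K, R.
Acidic residues here: Asp27 (1).
Basic residues here: His16 (1).
The two groups share no amino acid, so total = 1 + 1 = 2.

2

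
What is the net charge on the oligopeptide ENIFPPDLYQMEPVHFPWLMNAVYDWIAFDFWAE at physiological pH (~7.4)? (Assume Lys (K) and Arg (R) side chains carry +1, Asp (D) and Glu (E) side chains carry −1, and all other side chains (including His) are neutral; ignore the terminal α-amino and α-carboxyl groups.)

Positive (K, R): none → +0.
Negative (D, E): E1, D7, E12, D25, D30, E34 → −6.
Net charge = (+0) + (−6) = −6.

-6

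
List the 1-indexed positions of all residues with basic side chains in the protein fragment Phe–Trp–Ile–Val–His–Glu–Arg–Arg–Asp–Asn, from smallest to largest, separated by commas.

5, 7, 8

Lysine (K), arginine (R), and histidine (H) have basic, nitrogen-containing side chains.
Matching residues: His5, Arg7, Arg8.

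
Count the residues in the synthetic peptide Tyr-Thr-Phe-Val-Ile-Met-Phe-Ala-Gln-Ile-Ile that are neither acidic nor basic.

11

Acidic: D, E. Basic: K, R, H. All other residues are neither.
Matching residues: Tyr1, Thr2, Phe3, Val4, Ile5, Met6, Phe7, Ala8, Gln9, Ile10, Ile11.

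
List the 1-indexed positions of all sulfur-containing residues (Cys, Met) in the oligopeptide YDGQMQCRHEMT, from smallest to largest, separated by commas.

Matching residues: M5, C7, M11.

5, 7, 11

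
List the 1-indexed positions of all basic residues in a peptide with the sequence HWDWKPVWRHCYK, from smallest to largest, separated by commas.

1, 5, 9, 10, 13

The basic amino acids are Lys (K), Arg (R), and His (H).
Matching residues: H1, K5, R9, H10, K13.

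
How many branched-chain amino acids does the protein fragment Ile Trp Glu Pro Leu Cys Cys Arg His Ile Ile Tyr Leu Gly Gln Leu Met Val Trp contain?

7

The BCAAs are Val, Leu, and Ile — aliphatic side chains with a branch point.
Matching residues: Ile1, Leu5, Ile10, Ile11, Leu13, Leu16, Val18.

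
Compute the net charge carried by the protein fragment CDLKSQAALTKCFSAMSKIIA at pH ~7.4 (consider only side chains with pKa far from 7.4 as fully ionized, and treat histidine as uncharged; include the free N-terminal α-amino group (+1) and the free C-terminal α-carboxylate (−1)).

Near pH 7.4, K and R contribute +1 each, D and E contribute −1 each, and every other side chain (His included, as stated) is uncharged.
Positive (K, R): K4, K11, K18 → +3.
Negative (D, E): D2 → −1.
The N-terminus (+1) and C-terminus (−1) cancel.
Net charge = (+3) + (−1) = +2.

+2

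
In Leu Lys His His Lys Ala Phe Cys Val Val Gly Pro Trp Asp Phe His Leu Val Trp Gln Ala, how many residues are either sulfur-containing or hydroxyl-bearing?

Sulfur-containing: C, M. Hydroxyl-bearing: S, T, Y.
Sulfur-containing residues here: Cys8 (1).
Hydroxyl-bearing residues here: none (0).
The two groups share no amino acid, so total = 1 + 0 = 1.

1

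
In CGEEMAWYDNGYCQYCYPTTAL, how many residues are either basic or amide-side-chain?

Basic: H, K, R. Amide-side-chain: N, Q.
Basic residues here: none (0).
Amide-side-chain residues here: N10, Q14 (2).
The two groups share no amino acid, so total = 0 + 2 = 2.

2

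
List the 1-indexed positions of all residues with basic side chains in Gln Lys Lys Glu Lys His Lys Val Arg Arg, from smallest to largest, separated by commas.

The basic amino acids are Lys (K), Arg (R), and His (H).
Matching residues: Lys2, Lys3, Lys5, His6, Lys7, Arg9, Arg10.

2, 3, 5, 6, 7, 9, 10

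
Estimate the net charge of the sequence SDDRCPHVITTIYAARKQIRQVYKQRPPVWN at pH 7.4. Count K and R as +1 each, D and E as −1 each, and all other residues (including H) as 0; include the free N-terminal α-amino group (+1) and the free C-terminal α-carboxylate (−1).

Positive (K, R): R4, R16, K17, R20, K24, R26 → +6.
Negative (D, E): D2, D3 → −2.
The N-terminus (+1) and C-terminus (−1) cancel.
Net charge = (+6) + (−2) = +4.

+4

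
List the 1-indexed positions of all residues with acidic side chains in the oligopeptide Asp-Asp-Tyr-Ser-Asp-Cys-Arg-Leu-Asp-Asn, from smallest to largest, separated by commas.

Only D (aspartate) and E (glutamate) carry a side-chain carboxylic acid.
Matching residues: Asp1, Asp2, Asp5, Asp9.

1, 2, 5, 9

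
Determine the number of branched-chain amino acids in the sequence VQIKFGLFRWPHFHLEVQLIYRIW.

The BCAAs are Val, Leu, and Ile — aliphatic side chains with a branch point.
Matching residues: V1, I3, L7, L15, V17, L19, I20, I23.

8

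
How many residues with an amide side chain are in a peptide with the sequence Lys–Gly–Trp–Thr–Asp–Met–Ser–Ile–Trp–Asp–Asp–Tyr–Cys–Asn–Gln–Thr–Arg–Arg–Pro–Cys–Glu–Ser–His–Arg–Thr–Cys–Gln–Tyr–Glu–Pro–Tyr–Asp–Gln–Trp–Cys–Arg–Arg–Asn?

Only N (asparagine) and Q (glutamine) carry a side-chain carboxamide.
Matching residues: Asn14, Gln15, Gln27, Gln33, Asn38.

5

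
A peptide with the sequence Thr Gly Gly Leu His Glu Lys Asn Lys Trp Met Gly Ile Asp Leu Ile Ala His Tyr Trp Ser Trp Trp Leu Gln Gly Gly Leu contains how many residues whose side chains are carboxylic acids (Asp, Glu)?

Matching residues: Glu6, Asp14.

2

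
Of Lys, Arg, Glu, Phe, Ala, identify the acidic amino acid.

Glu

The acidic residues are Asp (D) and Glu (E), whose side chains end in a carboxylate group.
Of the listed options, only Glu belongs to this group.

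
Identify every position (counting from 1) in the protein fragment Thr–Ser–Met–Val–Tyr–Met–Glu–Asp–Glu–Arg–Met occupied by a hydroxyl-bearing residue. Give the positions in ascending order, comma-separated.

1, 2, 5

S, T, and Y are the three residues with a side-chain hydroxyl.
Matching residues: Thr1, Ser2, Tyr5.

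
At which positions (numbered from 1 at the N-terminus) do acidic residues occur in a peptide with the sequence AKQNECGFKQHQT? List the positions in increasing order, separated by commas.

5

The acidic residues are Asp (D) and Glu (E), whose side chains end in a carboxylate group.
Matching residues: E5.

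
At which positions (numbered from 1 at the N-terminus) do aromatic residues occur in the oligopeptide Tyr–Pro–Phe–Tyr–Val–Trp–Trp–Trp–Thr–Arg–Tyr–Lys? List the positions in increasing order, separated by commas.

Phenylalanine (F), tryptophan (W), and tyrosine (Y) have aromatic ring side chains.
Matching residues: Tyr1, Phe3, Tyr4, Trp6, Trp7, Trp8, Tyr11.

1, 3, 4, 6, 7, 8, 11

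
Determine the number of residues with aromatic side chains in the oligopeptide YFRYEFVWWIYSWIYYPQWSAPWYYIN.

The aromatic amino acids are Phe (F, benzyl), Trp (W, indole), and Tyr (Y, phenol).
Matching residues: Y1, F2, Y4, F6, W8, W9, Y11, W13, Y15, Y16, W19, W23, Y24, Y25.

14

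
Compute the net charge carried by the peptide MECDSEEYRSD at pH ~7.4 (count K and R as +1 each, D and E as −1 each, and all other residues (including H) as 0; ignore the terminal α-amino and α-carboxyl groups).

-4

Positive (K, R): R9 → +1.
Negative (D, E): E2, D4, E6, E7, D11 → −5.
Net charge = (+1) + (−5) = −4.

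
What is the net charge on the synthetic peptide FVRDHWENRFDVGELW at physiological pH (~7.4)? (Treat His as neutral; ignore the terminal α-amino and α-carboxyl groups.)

-2

At pH ~7.4 the Lys and Arg side chains are protonated (+1), the Asp and Glu side chains are deprotonated (−1), and with His taken as neutral all other side chains carry no charge.
Positive (K, R): R3, R9 → +2.
Negative (D, E): D4, E7, D11, E14 → −4.
Net charge = (+2) + (−4) = −2.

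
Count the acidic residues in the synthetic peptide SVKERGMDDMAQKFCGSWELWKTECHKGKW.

The acidic residues are Asp (D) and Glu (E), whose side chains end in a carboxylate group.
Matching residues: E4, D8, D9, E19, E24.

5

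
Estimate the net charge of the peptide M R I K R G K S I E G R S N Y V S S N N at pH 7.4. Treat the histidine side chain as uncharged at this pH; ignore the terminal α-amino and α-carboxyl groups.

The side chains ionized at physiological pH are Lys/Arg (+1) and Asp/Glu (−1); with His treated as neutral, nothing else contributes.
Positive (K, R): R2, K4, R5, K7, R12 → +5.
Negative (D, E): E10 → −1.
Net charge = (+5) + (−1) = +4.

+4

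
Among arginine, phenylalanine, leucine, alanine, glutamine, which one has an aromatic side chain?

phenylalanine

F, W, and Y each carry an aromatic ring on the side chain.
Of the listed options, only phenylalanine belongs to this group.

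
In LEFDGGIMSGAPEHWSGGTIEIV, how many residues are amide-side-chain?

Only N (asparagine) and Q (glutamine) carry a side-chain carboxamide.
None of the 23 residues belong to this group.

0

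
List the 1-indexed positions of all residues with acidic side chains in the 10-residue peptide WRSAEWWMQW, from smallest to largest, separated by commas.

5

Aspartate (D) and glutamate (E) have carboxylic-acid side chains and are the acidic amino acids.
Matching residues: E5.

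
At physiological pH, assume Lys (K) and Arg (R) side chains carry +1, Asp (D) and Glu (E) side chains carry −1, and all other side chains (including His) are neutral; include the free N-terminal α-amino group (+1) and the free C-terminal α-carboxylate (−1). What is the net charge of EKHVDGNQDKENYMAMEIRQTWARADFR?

-1

Positive (K, R): K2, K10, R19, R24, R28 → +5.
Negative (D, E): E1, D5, D9, E11, E17, D26 → −6.
The N-terminus (+1) and C-terminus (−1) cancel.
Net charge = (+5) + (−6) = −1.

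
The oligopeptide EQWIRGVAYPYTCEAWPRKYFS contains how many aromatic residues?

Phenylalanine (F), tryptophan (W), and tyrosine (Y) have aromatic ring side chains.
Matching residues: W3, Y9, Y11, W16, Y20, F21.

6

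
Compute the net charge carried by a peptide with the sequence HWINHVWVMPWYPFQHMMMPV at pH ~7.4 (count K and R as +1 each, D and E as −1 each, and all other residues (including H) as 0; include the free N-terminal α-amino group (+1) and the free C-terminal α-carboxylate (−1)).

0

Positive (K, R): none → +0.
Negative (D, E): none → −0.
The N-terminus (+1) and C-terminus (−1) cancel.
Net charge = (+0) + (−0) = 0.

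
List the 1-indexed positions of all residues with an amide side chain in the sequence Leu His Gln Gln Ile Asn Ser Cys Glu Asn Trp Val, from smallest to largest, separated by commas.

Only N (asparagine) and Q (glutamine) carry a side-chain carboxamide.
Matching residues: Gln3, Gln4, Asn6, Asn10.

3, 4, 6, 10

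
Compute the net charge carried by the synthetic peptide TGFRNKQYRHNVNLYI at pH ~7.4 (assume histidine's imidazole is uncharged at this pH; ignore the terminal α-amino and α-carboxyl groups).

The side chains ionized at physiological pH are Lys/Arg (+1) and Asp/Glu (−1); with His treated as neutral, nothing else contributes.
Positive (K, R): R4, K6, R9 → +3.
Negative (D, E): none → −0.
Net charge = (+3) + (−0) = +3.

+3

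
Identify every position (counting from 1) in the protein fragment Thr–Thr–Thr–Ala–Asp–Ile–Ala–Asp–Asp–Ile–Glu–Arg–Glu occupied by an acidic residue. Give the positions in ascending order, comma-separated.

5, 8, 9, 11, 13

Only D (aspartate) and E (glutamate) carry a side-chain carboxylic acid.
Matching residues: Asp5, Asp8, Asp9, Glu11, Glu13.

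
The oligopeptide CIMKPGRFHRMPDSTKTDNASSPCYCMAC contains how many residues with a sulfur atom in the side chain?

Cysteine (C, thiol) and methionine (M, thioether) are the two sulfur-containing amino acids.
Matching residues: C1, M3, M11, C24, C26, M27, C29.

7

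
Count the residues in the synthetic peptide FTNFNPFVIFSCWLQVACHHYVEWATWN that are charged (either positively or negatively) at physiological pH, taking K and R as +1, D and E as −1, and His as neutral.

1

Charged side chains at pH ~7.4: K, R (positive); D, E (negative).
Matching residues: E23.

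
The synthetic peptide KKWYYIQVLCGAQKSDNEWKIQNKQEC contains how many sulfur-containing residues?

2

The sulfur-bearing residues are cysteine (–SH) and methionine (–S–CH₃).
Matching residues: C10, C27.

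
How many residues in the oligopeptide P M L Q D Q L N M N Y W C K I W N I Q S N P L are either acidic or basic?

Acidic: D, E. Basic: H, K, R.
Acidic residues here: D5 (1).
Basic residues here: K14 (1).
The two groups share no amino acid, so total = 1 + 1 = 2.

2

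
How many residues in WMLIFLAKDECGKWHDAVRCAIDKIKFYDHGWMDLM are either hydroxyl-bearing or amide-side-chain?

1

Hydroxyl-bearing: S, T, Y. Amide-side-chain: N, Q.
Hydroxyl-bearing residues here: Y28 (1).
Amide-side-chain residues here: none (0).
The two groups share no amino acid, so total = 1 + 0 = 1.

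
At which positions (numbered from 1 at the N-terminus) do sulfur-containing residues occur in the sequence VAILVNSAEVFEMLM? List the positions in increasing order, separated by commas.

Only Cys (C) and Met (M) have a sulfur atom in the side chain.
Matching residues: M13, M15.

13, 15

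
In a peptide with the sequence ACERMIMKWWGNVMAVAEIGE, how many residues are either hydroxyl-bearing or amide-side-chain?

1

Hydroxyl-bearing: S, T, Y. Amide-side-chain: N, Q.
Hydroxyl-bearing residues here: none (0).
Amide-side-chain residues here: N12 (1).
The two groups share no amino acid, so total = 0 + 1 = 1.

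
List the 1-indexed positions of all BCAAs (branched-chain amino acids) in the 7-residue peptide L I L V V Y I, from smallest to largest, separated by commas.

1, 2, 3, 4, 5, 7

V, L, and I make up the branched-chain aliphatic group.
Matching residues: L1, I2, L3, V4, V5, I7.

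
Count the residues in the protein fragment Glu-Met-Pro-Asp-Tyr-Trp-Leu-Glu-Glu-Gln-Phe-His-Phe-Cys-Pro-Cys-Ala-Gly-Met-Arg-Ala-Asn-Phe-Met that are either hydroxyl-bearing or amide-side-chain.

3

Hydroxyl-bearing: S, T, Y. Amide-side-chain: N, Q.
Hydroxyl-bearing residues here: Tyr5 (1).
Amide-side-chain residues here: Gln10, Asn22 (2).
The two groups share no amino acid, so total = 1 + 2 = 3.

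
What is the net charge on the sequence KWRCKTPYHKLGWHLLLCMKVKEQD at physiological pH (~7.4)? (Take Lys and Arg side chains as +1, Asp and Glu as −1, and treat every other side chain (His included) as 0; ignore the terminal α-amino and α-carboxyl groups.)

Positive (K, R): K1, R3, K5, K10, K20, K22 → +6.
Negative (D, E): E23, D25 → −2.
Net charge = (+6) + (−2) = +4.

+4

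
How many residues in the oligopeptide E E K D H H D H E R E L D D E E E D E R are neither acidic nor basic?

Acidic: D, E. Basic: K, R, H. All other residues are neither.
Matching residues: L12.

1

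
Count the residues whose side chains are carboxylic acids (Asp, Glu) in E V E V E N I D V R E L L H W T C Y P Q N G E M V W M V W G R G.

Matching residues: E1, E3, E5, D8, E11, E23.

6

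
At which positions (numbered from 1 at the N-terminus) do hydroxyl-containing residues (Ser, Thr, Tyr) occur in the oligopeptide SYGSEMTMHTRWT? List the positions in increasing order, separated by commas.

Matching residues: S1, Y2, S4, T7, T10, T13.

1, 2, 4, 7, 10, 13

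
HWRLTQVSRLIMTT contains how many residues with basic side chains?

3

Lysine (K), arginine (R), and histidine (H) have basic, nitrogen-containing side chains.
Matching residues: H1, R3, R9.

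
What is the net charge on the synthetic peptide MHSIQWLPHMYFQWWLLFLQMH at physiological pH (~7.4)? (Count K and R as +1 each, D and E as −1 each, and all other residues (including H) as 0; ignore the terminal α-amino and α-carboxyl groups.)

0

Positive (K, R): none → +0.
Negative (D, E): none → −0.
Net charge = (+0) + (−0) = 0.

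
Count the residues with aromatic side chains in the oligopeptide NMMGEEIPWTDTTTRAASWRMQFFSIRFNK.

F, W, and Y each carry an aromatic ring on the side chain.
Matching residues: W9, W19, F23, F24, F28.

5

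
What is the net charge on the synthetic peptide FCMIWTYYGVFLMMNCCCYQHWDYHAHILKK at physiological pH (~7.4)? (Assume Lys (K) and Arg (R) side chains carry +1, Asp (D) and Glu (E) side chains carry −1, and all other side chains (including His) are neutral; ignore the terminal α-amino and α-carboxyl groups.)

+1

Positive (K, R): K30, K31 → +2.
Negative (D, E): D23 → −1.
Net charge = (+2) + (−1) = +1.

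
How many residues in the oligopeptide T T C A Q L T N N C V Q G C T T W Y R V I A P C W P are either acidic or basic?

Acidic: D, E. Basic: H, K, R.
Acidic residues here: none (0).
Basic residues here: R19 (1).
The two groups share no amino acid, so total = 0 + 1 = 1.

1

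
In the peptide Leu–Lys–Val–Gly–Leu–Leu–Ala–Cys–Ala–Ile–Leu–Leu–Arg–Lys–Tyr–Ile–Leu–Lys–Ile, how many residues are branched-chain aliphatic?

10

The BCAAs are Val, Leu, and Ile — aliphatic side chains with a branch point.
Matching residues: Leu1, Val3, Leu5, Leu6, Ile10, Leu11, Leu12, Ile16, Leu17, Ile19.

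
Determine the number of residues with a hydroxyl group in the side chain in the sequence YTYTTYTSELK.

8

S, T, and Y are the three residues with a side-chain hydroxyl.
Matching residues: Y1, T2, Y3, T4, T5, Y6, T7, S8.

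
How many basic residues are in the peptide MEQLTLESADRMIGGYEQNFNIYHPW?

Lysine (K), arginine (R), and histidine (H) have basic, nitrogen-containing side chains.
Matching residues: R11, H24.

2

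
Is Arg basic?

Yes

The basic amino acids are Lys (K), Arg (R), and His (H).
Arginine is in this group.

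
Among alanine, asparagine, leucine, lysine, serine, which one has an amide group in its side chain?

Only N (asparagine) and Q (glutamine) carry a side-chain carboxamide.
Of the listed options, only asparagine belongs to this group.

asparagine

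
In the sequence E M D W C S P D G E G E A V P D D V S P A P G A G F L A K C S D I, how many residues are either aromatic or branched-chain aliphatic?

Aromatic: F, W, Y. Branched-chain aliphatic: I, L, V.
Aromatic residues here: W4, F26 (2).
Branched-chain aliphatic residues here: V14, V18, L27, I33 (4).
The two groups share no amino acid, so total = 2 + 4 = 6.

6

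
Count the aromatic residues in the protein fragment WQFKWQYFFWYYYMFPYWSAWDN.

14

The aromatic amino acids are Phe (F, benzyl), Trp (W, indole), and Tyr (Y, phenol).
Matching residues: W1, F3, W5, Y7, F8, F9, W10, Y11, Y12, Y13, F15, Y17, W18, W21.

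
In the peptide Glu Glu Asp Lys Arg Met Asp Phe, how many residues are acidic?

Only D (aspartate) and E (glutamate) carry a side-chain carboxylic acid.
Matching residues: Glu1, Glu2, Asp3, Asp7.

4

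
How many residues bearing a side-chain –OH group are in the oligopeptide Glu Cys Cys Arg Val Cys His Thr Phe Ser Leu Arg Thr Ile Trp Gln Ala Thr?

4

Serine (S), threonine (T), and tyrosine (Y) each carry a hydroxyl group on the side chain.
Matching residues: Thr8, Ser10, Thr13, Thr18.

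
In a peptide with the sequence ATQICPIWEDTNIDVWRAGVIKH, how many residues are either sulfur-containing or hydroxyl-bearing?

Sulfur-containing: C, M. Hydroxyl-bearing: S, T, Y.
Sulfur-containing residues here: C5 (1).
Hydroxyl-bearing residues here: T2, T11 (2).
The two groups share no amino acid, so total = 1 + 2 = 3.

3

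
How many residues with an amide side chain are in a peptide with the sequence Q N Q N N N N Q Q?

Only N (asparagine) and Q (glutamine) carry a side-chain carboxamide.
Matching residues: Q1, N2, Q3, N4, N5, N6, N7, Q8, Q9.

9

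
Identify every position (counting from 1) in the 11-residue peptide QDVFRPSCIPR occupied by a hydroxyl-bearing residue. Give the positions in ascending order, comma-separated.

7

S, T, and Y are the three residues with a side-chain hydroxyl.
Matching residues: S7.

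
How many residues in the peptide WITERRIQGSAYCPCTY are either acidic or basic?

Acidic: D, E. Basic: H, K, R.
Acidic residues here: E4 (1).
Basic residues here: R5, R6 (2).
The two groups share no amino acid, so total = 1 + 2 = 3.

3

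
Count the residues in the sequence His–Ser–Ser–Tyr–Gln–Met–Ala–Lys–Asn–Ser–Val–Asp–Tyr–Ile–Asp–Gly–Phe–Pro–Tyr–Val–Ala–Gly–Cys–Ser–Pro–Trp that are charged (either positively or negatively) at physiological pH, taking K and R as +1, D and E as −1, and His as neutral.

Charged side chains at pH ~7.4: K, R (positive); D, E (negative).
Matching residues: Lys8, Asp12, Asp15.

3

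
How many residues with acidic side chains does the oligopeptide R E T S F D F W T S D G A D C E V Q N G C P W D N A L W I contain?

6

The acidic residues are Asp (D) and Glu (E), whose side chains end in a carboxylate group.
Matching residues: E2, D6, D11, D14, E16, D24.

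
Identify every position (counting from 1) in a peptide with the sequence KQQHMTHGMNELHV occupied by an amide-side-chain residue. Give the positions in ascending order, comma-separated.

Asparagine (N) and glutamine (Q) have uncharged amide side chains.
Matching residues: Q2, Q3, N10.

2, 3, 10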